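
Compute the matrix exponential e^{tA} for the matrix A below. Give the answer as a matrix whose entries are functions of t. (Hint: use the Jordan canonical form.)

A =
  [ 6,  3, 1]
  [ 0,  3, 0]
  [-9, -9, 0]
e^{tA} =
  [3*t*exp(3*t) + exp(3*t), 3*t*exp(3*t), t*exp(3*t)]
  [0, exp(3*t), 0]
  [-9*t*exp(3*t), -9*t*exp(3*t), -3*t*exp(3*t) + exp(3*t)]

Strategy: write A = P · J · P⁻¹ where J is a Jordan canonical form, so e^{tA} = P · e^{tJ} · P⁻¹, and e^{tJ} can be computed block-by-block.

A has Jordan form
J =
  [3, 1, 0]
  [0, 3, 0]
  [0, 0, 3]
(up to reordering of blocks).

Per-block formulas:
  For a 1×1 block at λ = 3: exp(t · [3]) = [e^(3t)].
  For a 2×2 Jordan block J_2(3): exp(t · J_2(3)) = e^(3t)·(I + t·N), where N is the 2×2 nilpotent shift.

After assembling e^{tJ} and conjugating by P, we get:

e^{tA} =
  [3*t*exp(3*t) + exp(3*t), 3*t*exp(3*t), t*exp(3*t)]
  [0, exp(3*t), 0]
  [-9*t*exp(3*t), -9*t*exp(3*t), -3*t*exp(3*t) + exp(3*t)]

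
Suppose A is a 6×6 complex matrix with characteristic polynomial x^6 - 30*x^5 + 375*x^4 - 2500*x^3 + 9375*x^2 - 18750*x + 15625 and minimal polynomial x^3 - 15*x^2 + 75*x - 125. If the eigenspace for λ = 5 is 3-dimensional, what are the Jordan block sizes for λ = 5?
Block sizes for λ = 5: [3, 2, 1]

Step 1 — from the characteristic polynomial, algebraic multiplicity of λ = 5 is 6. From dim ker(A − (5)·I) = 3, there are exactly 3 Jordan blocks for λ = 5.
Step 2 — from the minimal polynomial, the factor (x − 5)^3 tells us the largest block for λ = 5 has size 3.
Step 3 — with total size 6, 3 blocks, and largest block 3, the block sizes (in nonincreasing order) are [3, 2, 1].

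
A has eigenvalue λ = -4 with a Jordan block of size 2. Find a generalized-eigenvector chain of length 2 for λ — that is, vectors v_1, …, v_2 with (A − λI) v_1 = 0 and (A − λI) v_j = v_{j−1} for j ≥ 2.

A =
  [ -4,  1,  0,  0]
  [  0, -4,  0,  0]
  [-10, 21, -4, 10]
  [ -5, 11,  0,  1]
A Jordan chain for λ = -4 of length 2:
v_1 = (1, 0, 1, 1)ᵀ
v_2 = (2, 1, 0, 0)ᵀ

Let N = A − (-4)·I. We want v_2 with N^2 v_2 = 0 but N^1 v_2 ≠ 0; then v_{j-1} := N · v_j for j = 2, …, 2.

Pick v_2 = (2, 1, 0, 0)ᵀ.
Then v_1 = N · v_2 = (1, 0, 1, 1)ᵀ.

Sanity check: (A − (-4)·I) v_1 = (0, 0, 0, 0)ᵀ = 0. ✓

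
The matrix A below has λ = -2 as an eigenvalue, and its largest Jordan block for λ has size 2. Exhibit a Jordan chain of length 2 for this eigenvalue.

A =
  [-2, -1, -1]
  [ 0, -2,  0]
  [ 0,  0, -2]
A Jordan chain for λ = -2 of length 2:
v_1 = (-1, 0, 0)ᵀ
v_2 = (0, 1, 0)ᵀ

Let N = A − (-2)·I. We want v_2 with N^2 v_2 = 0 but N^1 v_2 ≠ 0; then v_{j-1} := N · v_j for j = 2, …, 2.

Pick v_2 = (0, 1, 0)ᵀ.
Then v_1 = N · v_2 = (-1, 0, 0)ᵀ.

Sanity check: (A − (-2)·I) v_1 = (0, 0, 0)ᵀ = 0. ✓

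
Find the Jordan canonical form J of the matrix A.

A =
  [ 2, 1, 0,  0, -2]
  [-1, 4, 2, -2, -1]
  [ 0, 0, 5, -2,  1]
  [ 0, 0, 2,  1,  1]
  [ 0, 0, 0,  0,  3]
J_3(3) ⊕ J_1(3) ⊕ J_1(3)

The characteristic polynomial is
  det(x·I − A) = x^5 - 15*x^4 + 90*x^3 - 270*x^2 + 405*x - 243 = (x - 3)^5

Eigenvalues and multiplicities (the geometric multiplicity of λ is n − rank(A − λI), which equals the number of Jordan blocks for λ):
  λ = 3: algebraic multiplicity = 5, geometric multiplicity = 3

Determining the block sizes for each eigenvalue:
  λ = 3: with am = 5 and gm = 3, the partition is not yet determined (e.g. several partitions of 5 into 3 parts exist). Let N = A − (3)·I. Computing rank(N^1) = 2, rank(N^2) = 1, rank(N^3) = 0; the number of blocks of size ≥ j is rank(N^{j−1}) − rank(N^j), giving [3, 1, 1]. So we have 1 block(s) of size 3, 2 block(s) of size 1 → block sizes [3, 1, 1]

Assembling the blocks gives a Jordan form
J =
  [3, 1, 0, 0, 0]
  [0, 3, 1, 0, 0]
  [0, 0, 3, 0, 0]
  [0, 0, 0, 3, 0]
  [0, 0, 0, 0, 3]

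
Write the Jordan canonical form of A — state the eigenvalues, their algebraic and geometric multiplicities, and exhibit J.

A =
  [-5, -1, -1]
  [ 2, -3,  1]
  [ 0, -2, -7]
J_3(-5)

The characteristic polynomial is
  det(x·I − A) = x^3 + 15*x^2 + 75*x + 125 = (x + 5)^3

Eigenvalues and multiplicities (the geometric multiplicity of λ is n − rank(A − λI), which equals the number of Jordan blocks for λ):
  λ = -5: algebraic multiplicity = 3, geometric multiplicity = 1

Determining the block sizes for each eigenvalue:
  λ = -5: one block (gm = 1), so the single block has size am = 3 → block sizes [3]

Assembling the blocks gives a Jordan form
J =
  [-5,  1,  0]
  [ 0, -5,  1]
  [ 0,  0, -5]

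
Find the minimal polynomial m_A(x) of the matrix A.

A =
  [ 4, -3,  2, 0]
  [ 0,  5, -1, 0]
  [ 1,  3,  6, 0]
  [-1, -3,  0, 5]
x^3 - 15*x^2 + 75*x - 125

The characteristic polynomial is χ_A(x) = (x - 5)^4, so the eigenvalues are known. The minimal polynomial is
  m_A(x) = Π_λ (x − λ)^{k_λ}
where k_λ is the size of the *largest* Jordan block for λ (equivalently, the smallest k with (A − λI)^k v = 0 for every generalised eigenvector v of λ).

  λ = 5: largest Jordan block has size 3, contributing (x − 5)^3

So m_A(x) = (x - 5)^3 = x^3 - 15*x^2 + 75*x - 125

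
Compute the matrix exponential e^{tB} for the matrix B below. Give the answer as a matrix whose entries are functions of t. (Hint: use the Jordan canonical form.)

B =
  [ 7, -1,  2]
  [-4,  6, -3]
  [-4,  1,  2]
e^{tB} =
  [2*t*exp(5*t) + exp(5*t), -t^2*exp(5*t)/2 - t*exp(5*t), t^2*exp(5*t)/2 + 2*t*exp(5*t)]
  [-4*t*exp(5*t), t^2*exp(5*t) + t*exp(5*t) + exp(5*t), -t^2*exp(5*t) - 3*t*exp(5*t)]
  [-4*t*exp(5*t), t^2*exp(5*t) + t*exp(5*t), -t^2*exp(5*t) - 3*t*exp(5*t) + exp(5*t)]

Strategy: write B = P · J · P⁻¹ where J is a Jordan canonical form, so e^{tB} = P · e^{tJ} · P⁻¹, and e^{tJ} can be computed block-by-block.

B has Jordan form
J =
  [5, 1, 0]
  [0, 5, 1]
  [0, 0, 5]
(up to reordering of blocks).

Per-block formulas:
  For a 3×3 Jordan block J_3(5): exp(t · J_3(5)) = e^(5t)·(I + t·N + (t^2/2)·N^2), where N is the 3×3 nilpotent shift.

After assembling e^{tJ} and conjugating by P, we get:

e^{tB} =
  [2*t*exp(5*t) + exp(5*t), -t^2*exp(5*t)/2 - t*exp(5*t), t^2*exp(5*t)/2 + 2*t*exp(5*t)]
  [-4*t*exp(5*t), t^2*exp(5*t) + t*exp(5*t) + exp(5*t), -t^2*exp(5*t) - 3*t*exp(5*t)]
  [-4*t*exp(5*t), t^2*exp(5*t) + t*exp(5*t), -t^2*exp(5*t) - 3*t*exp(5*t) + exp(5*t)]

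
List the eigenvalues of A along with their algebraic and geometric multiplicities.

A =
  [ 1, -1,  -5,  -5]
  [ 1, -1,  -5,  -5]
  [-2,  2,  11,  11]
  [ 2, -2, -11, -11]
λ = 0: alg = 4, geom = 2

Step 1 — factor the characteristic polynomial to read off the algebraic multiplicities:
  χ_A(x) = x^4

Step 2 — compute geometric multiplicities via the rank-nullity identity g(λ) = n − rank(A − λI):
  rank(A − (0)·I) = 2, so dim ker(A − (0)·I) = n − 2 = 2

Summary:
  λ = 0: algebraic multiplicity = 4, geometric multiplicity = 2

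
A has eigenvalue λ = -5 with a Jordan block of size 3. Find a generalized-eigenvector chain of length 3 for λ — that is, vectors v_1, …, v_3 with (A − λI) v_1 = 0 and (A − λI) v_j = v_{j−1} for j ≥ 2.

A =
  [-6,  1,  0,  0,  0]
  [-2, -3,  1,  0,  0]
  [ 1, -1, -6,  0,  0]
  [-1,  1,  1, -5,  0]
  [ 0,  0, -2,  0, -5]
A Jordan chain for λ = -5 of length 3:
v_1 = (-1, -1, 0, 0, -2)ᵀ
v_2 = (-1, -2, 1, -1, 0)ᵀ
v_3 = (1, 0, 0, 0, 0)ᵀ

Let N = A − (-5)·I. We want v_3 with N^3 v_3 = 0 but N^2 v_3 ≠ 0; then v_{j-1} := N · v_j for j = 3, …, 2.

Pick v_3 = (1, 0, 0, 0, 0)ᵀ.
Then v_2 = N · v_3 = (-1, -2, 1, -1, 0)ᵀ.
Then v_1 = N · v_2 = (-1, -1, 0, 0, -2)ᵀ.

Sanity check: (A − (-5)·I) v_1 = (0, 0, 0, 0, 0)ᵀ = 0. ✓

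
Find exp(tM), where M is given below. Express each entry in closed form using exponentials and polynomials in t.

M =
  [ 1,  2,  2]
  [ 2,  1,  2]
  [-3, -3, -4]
e^{tM} =
  [2 - exp(-t), 2 - 2*exp(-t), 2 - 2*exp(-t)]
  [2 - 2*exp(-t), 2 - exp(-t), 2 - 2*exp(-t)]
  [-3 + 3*exp(-t), -3 + 3*exp(-t), -3 + 4*exp(-t)]

Strategy: write M = P · J · P⁻¹ where J is a Jordan canonical form, so e^{tM} = P · e^{tJ} · P⁻¹, and e^{tJ} can be computed block-by-block.

M has Jordan form
J =
  [-1,  0, 0]
  [ 0, -1, 0]
  [ 0,  0, 0]
(up to reordering of blocks).

Per-block formulas:
  For a 1×1 block at λ = 0: exp(t · [0]) = [e^(0t)].
  For a 1×1 block at λ = -1: exp(t · [-1]) = [e^(-1t)].

After assembling e^{tJ} and conjugating by P, we get:

e^{tM} =
  [2 - exp(-t), 2 - 2*exp(-t), 2 - 2*exp(-t)]
  [2 - 2*exp(-t), 2 - exp(-t), 2 - 2*exp(-t)]
  [-3 + 3*exp(-t), -3 + 3*exp(-t), -3 + 4*exp(-t)]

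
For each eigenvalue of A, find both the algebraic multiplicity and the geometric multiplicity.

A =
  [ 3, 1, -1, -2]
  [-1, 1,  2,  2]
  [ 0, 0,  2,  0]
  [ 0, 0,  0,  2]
λ = 2: alg = 4, geom = 2

Step 1 — factor the characteristic polynomial to read off the algebraic multiplicities:
  χ_A(x) = (x - 2)^4

Step 2 — compute geometric multiplicities via the rank-nullity identity g(λ) = n − rank(A − λI):
  rank(A − (2)·I) = 2, so dim ker(A − (2)·I) = n − 2 = 2

Summary:
  λ = 2: algebraic multiplicity = 4, geometric multiplicity = 2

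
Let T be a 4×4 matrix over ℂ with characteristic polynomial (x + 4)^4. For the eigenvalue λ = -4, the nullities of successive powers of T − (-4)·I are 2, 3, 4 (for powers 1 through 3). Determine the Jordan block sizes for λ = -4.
Block sizes for λ = -4: [3, 1]

From the dimensions of kernels of powers, the number of Jordan blocks of size at least j is d_j − d_{j−1} where d_j = dim ker(N^j) (with d_0 = 0). Computing the differences gives [2, 1, 1].
The number of blocks of size exactly k is (#blocks of size ≥ k) − (#blocks of size ≥ k + 1), so the partition is: 1 block(s) of size 1, 1 block(s) of size 3.
In nonincreasing order the block sizes are [3, 1].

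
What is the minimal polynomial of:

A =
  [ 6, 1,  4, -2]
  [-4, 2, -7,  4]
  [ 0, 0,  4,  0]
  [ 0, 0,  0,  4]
x^3 - 12*x^2 + 48*x - 64

The characteristic polynomial is χ_A(x) = (x - 4)^4, so the eigenvalues are known. The minimal polynomial is
  m_A(x) = Π_λ (x − λ)^{k_λ}
where k_λ is the size of the *largest* Jordan block for λ (equivalently, the smallest k with (A − λI)^k v = 0 for every generalised eigenvector v of λ).

  λ = 4: largest Jordan block has size 3, contributing (x − 4)^3

So m_A(x) = (x - 4)^3 = x^3 - 12*x^2 + 48*x - 64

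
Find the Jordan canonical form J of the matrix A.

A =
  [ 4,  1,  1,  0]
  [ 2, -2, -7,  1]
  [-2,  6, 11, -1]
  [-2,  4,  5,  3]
J_2(4) ⊕ J_2(4)

The characteristic polynomial is
  det(x·I − A) = x^4 - 16*x^3 + 96*x^2 - 256*x + 256 = (x - 4)^4

Eigenvalues and multiplicities (the geometric multiplicity of λ is n − rank(A − λI), which equals the number of Jordan blocks for λ):
  λ = 4: algebraic multiplicity = 4, geometric multiplicity = 2

Determining the block sizes for each eigenvalue:
  λ = 4: with am = 4 and gm = 2, the partition is not yet determined (e.g. several partitions of 4 into 2 parts exist). Let N = A − (4)·I. Computing rank(N^1) = 2, rank(N^2) = 0; the number of blocks of size ≥ j is rank(N^{j−1}) − rank(N^j), giving [2, 2]. So we have 2 block(s) of size 2 → block sizes [2, 2]

Assembling the blocks gives a Jordan form
J =
  [4, 1, 0, 0]
  [0, 4, 0, 0]
  [0, 0, 4, 1]
  [0, 0, 0, 4]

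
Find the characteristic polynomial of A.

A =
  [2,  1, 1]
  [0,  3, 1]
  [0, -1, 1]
x^3 - 6*x^2 + 12*x - 8

Expanding det(x·I − A) (e.g. by cofactor expansion or by noting that A is similar to its Jordan form J, which has the same characteristic polynomial as A) gives
  χ_A(x) = x^3 - 6*x^2 + 12*x - 8
which factors as (x - 2)^3. The eigenvalues (with algebraic multiplicities) are λ = 2 with multiplicity 3.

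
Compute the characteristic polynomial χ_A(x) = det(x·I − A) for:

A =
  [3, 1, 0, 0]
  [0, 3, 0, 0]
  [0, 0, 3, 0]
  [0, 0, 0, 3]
x^4 - 12*x^3 + 54*x^2 - 108*x + 81

Expanding det(x·I − A) (e.g. by cofactor expansion or by noting that A is similar to its Jordan form J, which has the same characteristic polynomial as A) gives
  χ_A(x) = x^4 - 12*x^3 + 54*x^2 - 108*x + 81
which factors as (x - 3)^4. The eigenvalues (with algebraic multiplicities) are λ = 3 with multiplicity 4.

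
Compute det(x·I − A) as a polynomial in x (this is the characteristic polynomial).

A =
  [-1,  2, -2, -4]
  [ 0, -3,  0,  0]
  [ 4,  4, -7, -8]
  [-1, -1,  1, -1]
x^4 + 12*x^3 + 54*x^2 + 108*x + 81

Expanding det(x·I − A) (e.g. by cofactor expansion or by noting that A is similar to its Jordan form J, which has the same characteristic polynomial as A) gives
  χ_A(x) = x^4 + 12*x^3 + 54*x^2 + 108*x + 81
which factors as (x + 3)^4. The eigenvalues (with algebraic multiplicities) are λ = -3 with multiplicity 4.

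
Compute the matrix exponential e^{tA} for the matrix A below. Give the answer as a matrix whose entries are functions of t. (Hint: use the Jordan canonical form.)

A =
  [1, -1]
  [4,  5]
e^{tA} =
  [-2*t*exp(3*t) + exp(3*t), -t*exp(3*t)]
  [4*t*exp(3*t), 2*t*exp(3*t) + exp(3*t)]

Strategy: write A = P · J · P⁻¹ where J is a Jordan canonical form, so e^{tA} = P · e^{tJ} · P⁻¹, and e^{tJ} can be computed block-by-block.

A has Jordan form
J =
  [3, 1]
  [0, 3]
(up to reordering of blocks).

Per-block formulas:
  For a 2×2 Jordan block J_2(3): exp(t · J_2(3)) = e^(3t)·(I + t·N), where N is the 2×2 nilpotent shift.

After assembling e^{tJ} and conjugating by P, we get:

e^{tA} =
  [-2*t*exp(3*t) + exp(3*t), -t*exp(3*t)]
  [4*t*exp(3*t), 2*t*exp(3*t) + exp(3*t)]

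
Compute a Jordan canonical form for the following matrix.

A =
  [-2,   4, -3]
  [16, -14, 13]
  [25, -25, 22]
J_3(2)

The characteristic polynomial is
  det(x·I − A) = x^3 - 6*x^2 + 12*x - 8 = (x - 2)^3

Eigenvalues and multiplicities (the geometric multiplicity of λ is n − rank(A − λI), which equals the number of Jordan blocks for λ):
  λ = 2: algebraic multiplicity = 3, geometric multiplicity = 1

Determining the block sizes for each eigenvalue:
  λ = 2: one block (gm = 1), so the single block has size am = 3 → block sizes [3]

Assembling the blocks gives a Jordan form
J =
  [2, 1, 0]
  [0, 2, 1]
  [0, 0, 2]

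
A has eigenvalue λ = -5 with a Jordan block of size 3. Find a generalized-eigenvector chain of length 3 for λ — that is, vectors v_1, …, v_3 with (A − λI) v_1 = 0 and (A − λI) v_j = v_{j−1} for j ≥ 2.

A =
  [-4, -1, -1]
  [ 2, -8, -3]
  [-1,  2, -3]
A Jordan chain for λ = -5 of length 3:
v_1 = (0, -1, 1)ᵀ
v_2 = (1, 2, -1)ᵀ
v_3 = (1, 0, 0)ᵀ

Let N = A − (-5)·I. We want v_3 with N^3 v_3 = 0 but N^2 v_3 ≠ 0; then v_{j-1} := N · v_j for j = 3, …, 2.

Pick v_3 = (1, 0, 0)ᵀ.
Then v_2 = N · v_3 = (1, 2, -1)ᵀ.
Then v_1 = N · v_2 = (0, -1, 1)ᵀ.

Sanity check: (A − (-5)·I) v_1 = (0, 0, 0)ᵀ = 0. ✓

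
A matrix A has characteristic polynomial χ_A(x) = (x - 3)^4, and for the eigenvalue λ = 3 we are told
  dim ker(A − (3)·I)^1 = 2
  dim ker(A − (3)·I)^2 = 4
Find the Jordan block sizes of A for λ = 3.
Block sizes for λ = 3: [2, 2]

From the dimensions of kernels of powers, the number of Jordan blocks of size at least j is d_j − d_{j−1} where d_j = dim ker(N^j) (with d_0 = 0). Computing the differences gives [2, 2].
The number of blocks of size exactly k is (#blocks of size ≥ k) − (#blocks of size ≥ k + 1), so the partition is: 2 block(s) of size 2.
In nonincreasing order the block sizes are [2, 2].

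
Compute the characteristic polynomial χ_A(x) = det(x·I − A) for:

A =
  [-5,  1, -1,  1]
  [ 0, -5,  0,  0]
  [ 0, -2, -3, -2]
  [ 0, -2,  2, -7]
x^4 + 20*x^3 + 150*x^2 + 500*x + 625

Expanding det(x·I − A) (e.g. by cofactor expansion or by noting that A is similar to its Jordan form J, which has the same characteristic polynomial as A) gives
  χ_A(x) = x^4 + 20*x^3 + 150*x^2 + 500*x + 625
which factors as (x + 5)^4. The eigenvalues (with algebraic multiplicities) are λ = -5 with multiplicity 4.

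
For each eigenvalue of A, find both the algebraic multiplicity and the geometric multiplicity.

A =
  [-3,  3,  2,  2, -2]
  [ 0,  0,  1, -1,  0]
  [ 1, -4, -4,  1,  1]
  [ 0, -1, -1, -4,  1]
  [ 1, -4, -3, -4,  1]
λ = -2: alg = 5, geom = 2

Step 1 — factor the characteristic polynomial to read off the algebraic multiplicities:
  χ_A(x) = (x + 2)^5

Step 2 — compute geometric multiplicities via the rank-nullity identity g(λ) = n − rank(A − λI):
  rank(A − (-2)·I) = 3, so dim ker(A − (-2)·I) = n − 3 = 2

Summary:
  λ = -2: algebraic multiplicity = 5, geometric multiplicity = 2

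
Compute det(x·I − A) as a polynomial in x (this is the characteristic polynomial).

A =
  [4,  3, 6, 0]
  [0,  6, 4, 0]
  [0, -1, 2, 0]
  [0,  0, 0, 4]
x^4 - 16*x^3 + 96*x^2 - 256*x + 256

Expanding det(x·I − A) (e.g. by cofactor expansion or by noting that A is similar to its Jordan form J, which has the same characteristic polynomial as A) gives
  χ_A(x) = x^4 - 16*x^3 + 96*x^2 - 256*x + 256
which factors as (x - 4)^4. The eigenvalues (with algebraic multiplicities) are λ = 4 with multiplicity 4.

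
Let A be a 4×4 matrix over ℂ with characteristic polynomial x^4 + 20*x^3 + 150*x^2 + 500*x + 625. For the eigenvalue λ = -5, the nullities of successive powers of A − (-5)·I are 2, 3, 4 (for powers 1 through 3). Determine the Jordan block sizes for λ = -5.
Block sizes for λ = -5: [3, 1]

From the dimensions of kernels of powers, the number of Jordan blocks of size at least j is d_j − d_{j−1} where d_j = dim ker(N^j) (with d_0 = 0). Computing the differences gives [2, 1, 1].
The number of blocks of size exactly k is (#blocks of size ≥ k) − (#blocks of size ≥ k + 1), so the partition is: 1 block(s) of size 1, 1 block(s) of size 3.
In nonincreasing order the block sizes are [3, 1].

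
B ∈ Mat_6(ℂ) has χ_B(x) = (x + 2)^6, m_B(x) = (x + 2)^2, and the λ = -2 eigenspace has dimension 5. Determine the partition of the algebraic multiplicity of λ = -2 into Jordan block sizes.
Block sizes for λ = -2: [2, 1, 1, 1, 1]

Step 1 — from the characteristic polynomial, algebraic multiplicity of λ = -2 is 6. From dim ker(B − (-2)·I) = 5, there are exactly 5 Jordan blocks for λ = -2.
Step 2 — from the minimal polynomial, the factor (x + 2)^2 tells us the largest block for λ = -2 has size 2.
Step 3 — with total size 6, 5 blocks, and largest block 2, the block sizes (in nonincreasing order) are [2, 1, 1, 1, 1].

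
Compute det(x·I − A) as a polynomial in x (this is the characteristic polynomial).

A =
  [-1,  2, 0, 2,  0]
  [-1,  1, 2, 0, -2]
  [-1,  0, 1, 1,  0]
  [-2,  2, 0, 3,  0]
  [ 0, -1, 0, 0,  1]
x^5 - 5*x^4 + 10*x^3 - 10*x^2 + 5*x - 1

Expanding det(x·I − A) (e.g. by cofactor expansion or by noting that A is similar to its Jordan form J, which has the same characteristic polynomial as A) gives
  χ_A(x) = x^5 - 5*x^4 + 10*x^3 - 10*x^2 + 5*x - 1
which factors as (x - 1)^5. The eigenvalues (with algebraic multiplicities) are λ = 1 with multiplicity 5.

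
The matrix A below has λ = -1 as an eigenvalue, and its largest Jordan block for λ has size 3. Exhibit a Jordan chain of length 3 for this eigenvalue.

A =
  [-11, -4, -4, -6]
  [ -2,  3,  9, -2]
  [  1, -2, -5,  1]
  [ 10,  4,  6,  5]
A Jordan chain for λ = -1 of length 3:
v_1 = (8, -2, 0, -12)ᵀ
v_2 = (-4, 4, -2, 4)ᵀ
v_3 = (0, 1, 0, 0)ᵀ

Let N = A − (-1)·I. We want v_3 with N^3 v_3 = 0 but N^2 v_3 ≠ 0; then v_{j-1} := N · v_j for j = 3, …, 2.

Pick v_3 = (0, 1, 0, 0)ᵀ.
Then v_2 = N · v_3 = (-4, 4, -2, 4)ᵀ.
Then v_1 = N · v_2 = (8, -2, 0, -12)ᵀ.

Sanity check: (A − (-1)·I) v_1 = (0, 0, 0, 0)ᵀ = 0. ✓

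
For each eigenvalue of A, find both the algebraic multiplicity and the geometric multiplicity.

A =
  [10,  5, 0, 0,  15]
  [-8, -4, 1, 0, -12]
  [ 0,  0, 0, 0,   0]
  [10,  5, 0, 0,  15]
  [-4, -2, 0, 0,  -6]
λ = 0: alg = 5, geom = 3

Step 1 — factor the characteristic polynomial to read off the algebraic multiplicities:
  χ_A(x) = x^5

Step 2 — compute geometric multiplicities via the rank-nullity identity g(λ) = n − rank(A − λI):
  rank(A − (0)·I) = 2, so dim ker(A − (0)·I) = n − 2 = 3

Summary:
  λ = 0: algebraic multiplicity = 5, geometric multiplicity = 3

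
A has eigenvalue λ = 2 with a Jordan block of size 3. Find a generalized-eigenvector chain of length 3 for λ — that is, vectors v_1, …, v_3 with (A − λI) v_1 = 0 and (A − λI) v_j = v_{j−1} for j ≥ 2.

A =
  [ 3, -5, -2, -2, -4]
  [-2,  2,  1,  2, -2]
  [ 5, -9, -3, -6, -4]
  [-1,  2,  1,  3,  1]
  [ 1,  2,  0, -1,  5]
A Jordan chain for λ = 2 of length 3:
v_1 = (-1, -1, 0, 0, 1)ᵀ
v_2 = (1, -2, 5, -1, 1)ᵀ
v_3 = (1, 0, 0, 0, 0)ᵀ

Let N = A − (2)·I. We want v_3 with N^3 v_3 = 0 but N^2 v_3 ≠ 0; then v_{j-1} := N · v_j for j = 3, …, 2.

Pick v_3 = (1, 0, 0, 0, 0)ᵀ.
Then v_2 = N · v_3 = (1, -2, 5, -1, 1)ᵀ.
Then v_1 = N · v_2 = (-1, -1, 0, 0, 1)ᵀ.

Sanity check: (A − (2)·I) v_1 = (0, 0, 0, 0, 0)ᵀ = 0. ✓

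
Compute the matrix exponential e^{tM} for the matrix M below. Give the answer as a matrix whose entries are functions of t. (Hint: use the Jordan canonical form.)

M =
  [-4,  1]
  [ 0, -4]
e^{tM} =
  [exp(-4*t), t*exp(-4*t)]
  [0, exp(-4*t)]

Strategy: write M = P · J · P⁻¹ where J is a Jordan canonical form, so e^{tM} = P · e^{tJ} · P⁻¹, and e^{tJ} can be computed block-by-block.

M has Jordan form
J =
  [-4,  1]
  [ 0, -4]
(up to reordering of blocks).

Per-block formulas:
  For a 2×2 Jordan block J_2(-4): exp(t · J_2(-4)) = e^(-4t)·(I + t·N), where N is the 2×2 nilpotent shift.

After assembling e^{tJ} and conjugating by P, we get:

e^{tM} =
  [exp(-4*t), t*exp(-4*t)]
  [0, exp(-4*t)]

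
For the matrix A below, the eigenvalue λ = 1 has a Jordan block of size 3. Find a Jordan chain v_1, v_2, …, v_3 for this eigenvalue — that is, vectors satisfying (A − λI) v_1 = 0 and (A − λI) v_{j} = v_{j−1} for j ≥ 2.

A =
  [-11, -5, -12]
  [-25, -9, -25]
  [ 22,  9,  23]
A Jordan chain for λ = 1 of length 3:
v_1 = (5, 0, -5)ᵀ
v_2 = (-12, -25, 22)ᵀ
v_3 = (1, 0, 0)ᵀ

Let N = A − (1)·I. We want v_3 with N^3 v_3 = 0 but N^2 v_3 ≠ 0; then v_{j-1} := N · v_j for j = 3, …, 2.

Pick v_3 = (1, 0, 0)ᵀ.
Then v_2 = N · v_3 = (-12, -25, 22)ᵀ.
Then v_1 = N · v_2 = (5, 0, -5)ᵀ.

Sanity check: (A − (1)·I) v_1 = (0, 0, 0)ᵀ = 0. ✓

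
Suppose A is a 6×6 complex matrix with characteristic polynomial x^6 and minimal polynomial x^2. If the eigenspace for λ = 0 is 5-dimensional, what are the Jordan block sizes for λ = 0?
Block sizes for λ = 0: [2, 1, 1, 1, 1]

Step 1 — from the characteristic polynomial, algebraic multiplicity of λ = 0 is 6. From dim ker(A − (0)·I) = 5, there are exactly 5 Jordan blocks for λ = 0.
Step 2 — from the minimal polynomial, the factor (x − 0)^2 tells us the largest block for λ = 0 has size 2.
Step 3 — with total size 6, 5 blocks, and largest block 2, the block sizes (in nonincreasing order) are [2, 1, 1, 1, 1].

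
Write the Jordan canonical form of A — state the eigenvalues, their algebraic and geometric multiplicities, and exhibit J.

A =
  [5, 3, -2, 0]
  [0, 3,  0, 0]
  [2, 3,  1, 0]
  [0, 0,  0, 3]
J_2(3) ⊕ J_1(3) ⊕ J_1(3)

The characteristic polynomial is
  det(x·I − A) = x^4 - 12*x^3 + 54*x^2 - 108*x + 81 = (x - 3)^4

Eigenvalues and multiplicities (the geometric multiplicity of λ is n − rank(A − λI), which equals the number of Jordan blocks for λ):
  λ = 3: algebraic multiplicity = 4, geometric multiplicity = 3

Determining the block sizes for each eigenvalue:
  λ = 3: 3 blocks summing to 4 forces exactly one block of size 2 and the rest size 1 → block sizes [2, 1, 1]

Assembling the blocks gives a Jordan form
J =
  [3, 1, 0, 0]
  [0, 3, 0, 0]
  [0, 0, 3, 0]
  [0, 0, 0, 3]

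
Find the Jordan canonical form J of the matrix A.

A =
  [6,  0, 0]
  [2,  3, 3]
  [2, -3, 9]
J_2(6) ⊕ J_1(6)

The characteristic polynomial is
  det(x·I − A) = x^3 - 18*x^2 + 108*x - 216 = (x - 6)^3

Eigenvalues and multiplicities (the geometric multiplicity of λ is n − rank(A − λI), which equals the number of Jordan blocks for λ):
  λ = 6: algebraic multiplicity = 3, geometric multiplicity = 2

Determining the block sizes for each eigenvalue:
  λ = 6: 2 blocks summing to 3 forces exactly one block of size 2 and the rest size 1 → block sizes [2, 1]

Assembling the blocks gives a Jordan form
J =
  [6, 1, 0]
  [0, 6, 0]
  [0, 0, 6]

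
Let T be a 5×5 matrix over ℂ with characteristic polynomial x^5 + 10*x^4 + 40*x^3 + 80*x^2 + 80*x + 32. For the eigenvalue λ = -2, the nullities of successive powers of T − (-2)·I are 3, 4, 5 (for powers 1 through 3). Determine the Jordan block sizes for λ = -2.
Block sizes for λ = -2: [3, 1, 1]

From the dimensions of kernels of powers, the number of Jordan blocks of size at least j is d_j − d_{j−1} where d_j = dim ker(N^j) (with d_0 = 0). Computing the differences gives [3, 1, 1].
The number of blocks of size exactly k is (#blocks of size ≥ k) − (#blocks of size ≥ k + 1), so the partition is: 2 block(s) of size 1, 1 block(s) of size 3.
In nonincreasing order the block sizes are [3, 1, 1].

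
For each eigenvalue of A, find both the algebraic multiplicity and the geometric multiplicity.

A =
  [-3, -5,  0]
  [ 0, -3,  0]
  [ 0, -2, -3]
λ = -3: alg = 3, geom = 2

Step 1 — factor the characteristic polynomial to read off the algebraic multiplicities:
  χ_A(x) = (x + 3)^3

Step 2 — compute geometric multiplicities via the rank-nullity identity g(λ) = n − rank(A − λI):
  rank(A − (-3)·I) = 1, so dim ker(A − (-3)·I) = n − 1 = 2

Summary:
  λ = -3: algebraic multiplicity = 3, geometric multiplicity = 2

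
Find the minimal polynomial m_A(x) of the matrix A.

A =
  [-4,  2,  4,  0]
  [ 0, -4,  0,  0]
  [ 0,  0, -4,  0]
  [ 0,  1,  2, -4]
x^2 + 8*x + 16

The characteristic polynomial is χ_A(x) = (x + 4)^4, so the eigenvalues are known. The minimal polynomial is
  m_A(x) = Π_λ (x − λ)^{k_λ}
where k_λ is the size of the *largest* Jordan block for λ (equivalently, the smallest k with (A − λI)^k v = 0 for every generalised eigenvector v of λ).

  λ = -4: largest Jordan block has size 2, contributing (x + 4)^2

So m_A(x) = (x + 4)^2 = x^2 + 8*x + 16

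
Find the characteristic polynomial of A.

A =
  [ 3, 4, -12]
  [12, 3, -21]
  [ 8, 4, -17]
x^3 + 11*x^2 + 39*x + 45

Expanding det(x·I − A) (e.g. by cofactor expansion or by noting that A is similar to its Jordan form J, which has the same characteristic polynomial as A) gives
  χ_A(x) = x^3 + 11*x^2 + 39*x + 45
which factors as (x + 3)^2*(x + 5). The eigenvalues (with algebraic multiplicities) are λ = -5 with multiplicity 1, λ = -3 with multiplicity 2.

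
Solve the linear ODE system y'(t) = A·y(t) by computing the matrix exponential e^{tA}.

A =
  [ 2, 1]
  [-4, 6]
e^{tA} =
  [-2*t*exp(4*t) + exp(4*t), t*exp(4*t)]
  [-4*t*exp(4*t), 2*t*exp(4*t) + exp(4*t)]

Strategy: write A = P · J · P⁻¹ where J is a Jordan canonical form, so e^{tA} = P · e^{tJ} · P⁻¹, and e^{tJ} can be computed block-by-block.

A has Jordan form
J =
  [4, 1]
  [0, 4]
(up to reordering of blocks).

Per-block formulas:
  For a 2×2 Jordan block J_2(4): exp(t · J_2(4)) = e^(4t)·(I + t·N), where N is the 2×2 nilpotent shift.

After assembling e^{tJ} and conjugating by P, we get:

e^{tA} =
  [-2*t*exp(4*t) + exp(4*t), t*exp(4*t)]
  [-4*t*exp(4*t), 2*t*exp(4*t) + exp(4*t)]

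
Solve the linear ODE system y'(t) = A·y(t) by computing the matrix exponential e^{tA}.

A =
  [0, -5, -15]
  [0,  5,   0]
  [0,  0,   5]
e^{tA} =
  [1, 1 - exp(5*t), 3 - 3*exp(5*t)]
  [0, exp(5*t), 0]
  [0, 0, exp(5*t)]

Strategy: write A = P · J · P⁻¹ where J is a Jordan canonical form, so e^{tA} = P · e^{tJ} · P⁻¹, and e^{tJ} can be computed block-by-block.

A has Jordan form
J =
  [0, 0, 0]
  [0, 5, 0]
  [0, 0, 5]
(up to reordering of blocks).

Per-block formulas:
  For a 1×1 block at λ = 5: exp(t · [5]) = [e^(5t)].
  For a 1×1 block at λ = 0: exp(t · [0]) = [e^(0t)].

After assembling e^{tJ} and conjugating by P, we get:

e^{tA} =
  [1, 1 - exp(5*t), 3 - 3*exp(5*t)]
  [0, exp(5*t), 0]
  [0, 0, exp(5*t)]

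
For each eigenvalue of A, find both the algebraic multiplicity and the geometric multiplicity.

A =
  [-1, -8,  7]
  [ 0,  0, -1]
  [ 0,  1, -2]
λ = -1: alg = 3, geom = 1

Step 1 — factor the characteristic polynomial to read off the algebraic multiplicities:
  χ_A(x) = (x + 1)^3

Step 2 — compute geometric multiplicities via the rank-nullity identity g(λ) = n − rank(A − λI):
  rank(A − (-1)·I) = 2, so dim ker(A − (-1)·I) = n − 2 = 1

Summary:
  λ = -1: algebraic multiplicity = 3, geometric multiplicity = 1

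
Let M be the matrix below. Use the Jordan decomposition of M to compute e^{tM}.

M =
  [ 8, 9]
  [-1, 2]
e^{tM} =
  [3*t*exp(5*t) + exp(5*t), 9*t*exp(5*t)]
  [-t*exp(5*t), -3*t*exp(5*t) + exp(5*t)]

Strategy: write M = P · J · P⁻¹ where J is a Jordan canonical form, so e^{tM} = P · e^{tJ} · P⁻¹, and e^{tJ} can be computed block-by-block.

M has Jordan form
J =
  [5, 1]
  [0, 5]
(up to reordering of blocks).

Per-block formulas:
  For a 2×2 Jordan block J_2(5): exp(t · J_2(5)) = e^(5t)·(I + t·N), where N is the 2×2 nilpotent shift.

After assembling e^{tJ} and conjugating by P, we get:

e^{tM} =
  [3*t*exp(5*t) + exp(5*t), 9*t*exp(5*t)]
  [-t*exp(5*t), -3*t*exp(5*t) + exp(5*t)]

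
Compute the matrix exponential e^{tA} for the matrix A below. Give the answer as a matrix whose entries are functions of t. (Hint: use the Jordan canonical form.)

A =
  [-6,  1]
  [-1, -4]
e^{tA} =
  [-t*exp(-5*t) + exp(-5*t), t*exp(-5*t)]
  [-t*exp(-5*t), t*exp(-5*t) + exp(-5*t)]

Strategy: write A = P · J · P⁻¹ where J is a Jordan canonical form, so e^{tA} = P · e^{tJ} · P⁻¹, and e^{tJ} can be computed block-by-block.

A has Jordan form
J =
  [-5,  1]
  [ 0, -5]
(up to reordering of blocks).

Per-block formulas:
  For a 2×2 Jordan block J_2(-5): exp(t · J_2(-5)) = e^(-5t)·(I + t·N), where N is the 2×2 nilpotent shift.

After assembling e^{tJ} and conjugating by P, we get:

e^{tA} =
  [-t*exp(-5*t) + exp(-5*t), t*exp(-5*t)]
  [-t*exp(-5*t), t*exp(-5*t) + exp(-5*t)]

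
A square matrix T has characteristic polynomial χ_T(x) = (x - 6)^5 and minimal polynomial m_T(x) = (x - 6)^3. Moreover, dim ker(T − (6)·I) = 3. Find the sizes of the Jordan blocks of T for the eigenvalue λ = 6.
Block sizes for λ = 6: [3, 1, 1]

Step 1 — from the characteristic polynomial, algebraic multiplicity of λ = 6 is 5. From dim ker(T − (6)·I) = 3, there are exactly 3 Jordan blocks for λ = 6.
Step 2 — from the minimal polynomial, the factor (x − 6)^3 tells us the largest block for λ = 6 has size 3.
Step 3 — with total size 5, 3 blocks, and largest block 3, the block sizes (in nonincreasing order) are [3, 1, 1].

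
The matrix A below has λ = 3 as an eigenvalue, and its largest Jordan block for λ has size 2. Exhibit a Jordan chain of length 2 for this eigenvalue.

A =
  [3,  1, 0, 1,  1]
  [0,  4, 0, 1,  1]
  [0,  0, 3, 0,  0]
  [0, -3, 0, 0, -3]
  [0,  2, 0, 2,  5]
A Jordan chain for λ = 3 of length 2:
v_1 = (1, 1, 0, -3, 2)ᵀ
v_2 = (0, 1, 0, 0, 0)ᵀ

Let N = A − (3)·I. We want v_2 with N^2 v_2 = 0 but N^1 v_2 ≠ 0; then v_{j-1} := N · v_j for j = 2, …, 2.

Pick v_2 = (0, 1, 0, 0, 0)ᵀ.
Then v_1 = N · v_2 = (1, 1, 0, -3, 2)ᵀ.

Sanity check: (A − (3)·I) v_1 = (0, 0, 0, 0, 0)ᵀ = 0. ✓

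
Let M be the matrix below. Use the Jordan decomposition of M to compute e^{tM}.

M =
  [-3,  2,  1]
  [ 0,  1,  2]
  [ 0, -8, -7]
e^{tM} =
  [exp(-3*t), 2*t*exp(-3*t), t*exp(-3*t)]
  [0, 4*t*exp(-3*t) + exp(-3*t), 2*t*exp(-3*t)]
  [0, -8*t*exp(-3*t), -4*t*exp(-3*t) + exp(-3*t)]

Strategy: write M = P · J · P⁻¹ where J is a Jordan canonical form, so e^{tM} = P · e^{tJ} · P⁻¹, and e^{tJ} can be computed block-by-block.

M has Jordan form
J =
  [-3,  1,  0]
  [ 0, -3,  0]
  [ 0,  0, -3]
(up to reordering of blocks).

Per-block formulas:
  For a 1×1 block at λ = -3: exp(t · [-3]) = [e^(-3t)].
  For a 2×2 Jordan block J_2(-3): exp(t · J_2(-3)) = e^(-3t)·(I + t·N), where N is the 2×2 nilpotent shift.

After assembling e^{tJ} and conjugating by P, we get:

e^{tM} =
  [exp(-3*t), 2*t*exp(-3*t), t*exp(-3*t)]
  [0, 4*t*exp(-3*t) + exp(-3*t), 2*t*exp(-3*t)]
  [0, -8*t*exp(-3*t), -4*t*exp(-3*t) + exp(-3*t)]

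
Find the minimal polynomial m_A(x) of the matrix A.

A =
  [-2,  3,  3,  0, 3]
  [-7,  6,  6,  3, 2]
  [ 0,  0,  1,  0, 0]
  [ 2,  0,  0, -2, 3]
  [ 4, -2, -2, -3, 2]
x^3 - 3*x^2 + 3*x - 1

The characteristic polynomial is χ_A(x) = (x - 1)^5, so the eigenvalues are known. The minimal polynomial is
  m_A(x) = Π_λ (x − λ)^{k_λ}
where k_λ is the size of the *largest* Jordan block for λ (equivalently, the smallest k with (A − λI)^k v = 0 for every generalised eigenvector v of λ).

  λ = 1: largest Jordan block has size 3, contributing (x − 1)^3

So m_A(x) = (x - 1)^3 = x^3 - 3*x^2 + 3*x - 1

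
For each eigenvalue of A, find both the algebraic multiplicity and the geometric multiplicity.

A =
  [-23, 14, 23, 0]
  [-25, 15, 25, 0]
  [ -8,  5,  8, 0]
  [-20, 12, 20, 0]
λ = 0: alg = 4, geom = 2

Step 1 — factor the characteristic polynomial to read off the algebraic multiplicities:
  χ_A(x) = x^4

Step 2 — compute geometric multiplicities via the rank-nullity identity g(λ) = n − rank(A − λI):
  rank(A − (0)·I) = 2, so dim ker(A − (0)·I) = n − 2 = 2

Summary:
  λ = 0: algebraic multiplicity = 4, geometric multiplicity = 2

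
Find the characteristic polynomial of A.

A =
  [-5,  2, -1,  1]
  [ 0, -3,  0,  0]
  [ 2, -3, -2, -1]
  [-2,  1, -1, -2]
x^4 + 12*x^3 + 54*x^2 + 108*x + 81

Expanding det(x·I − A) (e.g. by cofactor expansion or by noting that A is similar to its Jordan form J, which has the same characteristic polynomial as A) gives
  χ_A(x) = x^4 + 12*x^3 + 54*x^2 + 108*x + 81
which factors as (x + 3)^4. The eigenvalues (with algebraic multiplicities) are λ = -3 with multiplicity 4.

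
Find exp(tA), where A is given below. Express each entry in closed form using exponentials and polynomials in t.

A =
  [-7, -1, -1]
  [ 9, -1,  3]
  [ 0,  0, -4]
e^{tA} =
  [-3*t*exp(-4*t) + exp(-4*t), -t*exp(-4*t), -t*exp(-4*t)]
  [9*t*exp(-4*t), 3*t*exp(-4*t) + exp(-4*t), 3*t*exp(-4*t)]
  [0, 0, exp(-4*t)]

Strategy: write A = P · J · P⁻¹ where J is a Jordan canonical form, so e^{tA} = P · e^{tJ} · P⁻¹, and e^{tJ} can be computed block-by-block.

A has Jordan form
J =
  [-4,  1,  0]
  [ 0, -4,  0]
  [ 0,  0, -4]
(up to reordering of blocks).

Per-block formulas:
  For a 1×1 block at λ = -4: exp(t · [-4]) = [e^(-4t)].
  For a 2×2 Jordan block J_2(-4): exp(t · J_2(-4)) = e^(-4t)·(I + t·N), where N is the 2×2 nilpotent shift.

After assembling e^{tJ} and conjugating by P, we get:

e^{tA} =
  [-3*t*exp(-4*t) + exp(-4*t), -t*exp(-4*t), -t*exp(-4*t)]
  [9*t*exp(-4*t), 3*t*exp(-4*t) + exp(-4*t), 3*t*exp(-4*t)]
  [0, 0, exp(-4*t)]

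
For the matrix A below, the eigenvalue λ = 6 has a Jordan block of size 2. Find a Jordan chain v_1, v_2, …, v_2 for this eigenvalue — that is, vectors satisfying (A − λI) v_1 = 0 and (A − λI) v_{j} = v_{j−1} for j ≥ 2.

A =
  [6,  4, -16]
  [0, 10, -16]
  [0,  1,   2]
A Jordan chain for λ = 6 of length 2:
v_1 = (4, 4, 1)ᵀ
v_2 = (0, 1, 0)ᵀ

Let N = A − (6)·I. We want v_2 with N^2 v_2 = 0 but N^1 v_2 ≠ 0; then v_{j-1} := N · v_j for j = 2, …, 2.

Pick v_2 = (0, 1, 0)ᵀ.
Then v_1 = N · v_2 = (4, 4, 1)ᵀ.

Sanity check: (A − (6)·I) v_1 = (0, 0, 0)ᵀ = 0. ✓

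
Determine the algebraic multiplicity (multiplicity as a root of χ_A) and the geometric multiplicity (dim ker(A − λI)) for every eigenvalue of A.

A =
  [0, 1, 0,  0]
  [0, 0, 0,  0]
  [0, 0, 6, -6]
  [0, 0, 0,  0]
λ = 0: alg = 3, geom = 2; λ = 6: alg = 1, geom = 1

Step 1 — factor the characteristic polynomial to read off the algebraic multiplicities:
  χ_A(x) = x^3*(x - 6)

Step 2 — compute geometric multiplicities via the rank-nullity identity g(λ) = n − rank(A − λI):
  rank(A − (0)·I) = 2, so dim ker(A − (0)·I) = n − 2 = 2
  rank(A − (6)·I) = 3, so dim ker(A − (6)·I) = n − 3 = 1

Summary:
  λ = 0: algebraic multiplicity = 3, geometric multiplicity = 2
  λ = 6: algebraic multiplicity = 1, geometric multiplicity = 1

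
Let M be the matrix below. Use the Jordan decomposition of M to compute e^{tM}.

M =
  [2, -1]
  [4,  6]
e^{tM} =
  [-2*t*exp(4*t) + exp(4*t), -t*exp(4*t)]
  [4*t*exp(4*t), 2*t*exp(4*t) + exp(4*t)]

Strategy: write M = P · J · P⁻¹ where J is a Jordan canonical form, so e^{tM} = P · e^{tJ} · P⁻¹, and e^{tJ} can be computed block-by-block.

M has Jordan form
J =
  [4, 1]
  [0, 4]
(up to reordering of blocks).

Per-block formulas:
  For a 2×2 Jordan block J_2(4): exp(t · J_2(4)) = e^(4t)·(I + t·N), where N is the 2×2 nilpotent shift.

After assembling e^{tJ} and conjugating by P, we get:

e^{tM} =
  [-2*t*exp(4*t) + exp(4*t), -t*exp(4*t)]
  [4*t*exp(4*t), 2*t*exp(4*t) + exp(4*t)]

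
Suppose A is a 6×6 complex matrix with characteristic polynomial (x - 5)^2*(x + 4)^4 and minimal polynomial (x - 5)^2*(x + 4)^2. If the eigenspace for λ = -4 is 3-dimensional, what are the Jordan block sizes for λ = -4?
Block sizes for λ = -4: [2, 1, 1]

Step 1 — from the characteristic polynomial, algebraic multiplicity of λ = -4 is 4. From dim ker(A − (-4)·I) = 3, there are exactly 3 Jordan blocks for λ = -4.
Step 2 — from the minimal polynomial, the factor (x + 4)^2 tells us the largest block for λ = -4 has size 2.
Step 3 — with total size 4, 3 blocks, and largest block 2, the block sizes (in nonincreasing order) are [2, 1, 1].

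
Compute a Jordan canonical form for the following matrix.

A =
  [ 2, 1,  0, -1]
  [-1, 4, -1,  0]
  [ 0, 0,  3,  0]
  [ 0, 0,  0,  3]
J_3(3) ⊕ J_1(3)

The characteristic polynomial is
  det(x·I − A) = x^4 - 12*x^3 + 54*x^2 - 108*x + 81 = (x - 3)^4

Eigenvalues and multiplicities (the geometric multiplicity of λ is n − rank(A − λI), which equals the number of Jordan blocks for λ):
  λ = 3: algebraic multiplicity = 4, geometric multiplicity = 2

Determining the block sizes for each eigenvalue:
  λ = 3: with am = 4 and gm = 2, the partition is not yet determined (e.g. several partitions of 4 into 2 parts exist). Let N = A − (3)·I. Computing rank(N^1) = 2, rank(N^2) = 1, rank(N^3) = 0; the number of blocks of size ≥ j is rank(N^{j−1}) − rank(N^j), giving [2, 1, 1]. So we have 1 block(s) of size 3, 1 block(s) of size 1 → block sizes [3, 1]

Assembling the blocks gives a Jordan form
J =
  [3, 1, 0, 0]
  [0, 3, 1, 0]
  [0, 0, 3, 0]
  [0, 0, 0, 3]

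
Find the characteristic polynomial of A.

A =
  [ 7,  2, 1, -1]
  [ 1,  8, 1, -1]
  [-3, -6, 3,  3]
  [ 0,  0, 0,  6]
x^4 - 24*x^3 + 216*x^2 - 864*x + 1296

Expanding det(x·I − A) (e.g. by cofactor expansion or by noting that A is similar to its Jordan form J, which has the same characteristic polynomial as A) gives
  χ_A(x) = x^4 - 24*x^3 + 216*x^2 - 864*x + 1296
which factors as (x - 6)^4. The eigenvalues (with algebraic multiplicities) are λ = 6 with multiplicity 4.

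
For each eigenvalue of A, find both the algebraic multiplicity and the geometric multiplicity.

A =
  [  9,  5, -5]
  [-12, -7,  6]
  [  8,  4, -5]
λ = -1: alg = 3, geom = 2

Step 1 — factor the characteristic polynomial to read off the algebraic multiplicities:
  χ_A(x) = (x + 1)^3

Step 2 — compute geometric multiplicities via the rank-nullity identity g(λ) = n − rank(A − λI):
  rank(A − (-1)·I) = 1, so dim ker(A − (-1)·I) = n − 1 = 2

Summary:
  λ = -1: algebraic multiplicity = 3, geometric multiplicity = 2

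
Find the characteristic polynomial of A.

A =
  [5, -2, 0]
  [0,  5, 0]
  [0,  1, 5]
x^3 - 15*x^2 + 75*x - 125

Expanding det(x·I − A) (e.g. by cofactor expansion or by noting that A is similar to its Jordan form J, which has the same characteristic polynomial as A) gives
  χ_A(x) = x^3 - 15*x^2 + 75*x - 125
which factors as (x - 5)^3. The eigenvalues (with algebraic multiplicities) are λ = 5 with multiplicity 3.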